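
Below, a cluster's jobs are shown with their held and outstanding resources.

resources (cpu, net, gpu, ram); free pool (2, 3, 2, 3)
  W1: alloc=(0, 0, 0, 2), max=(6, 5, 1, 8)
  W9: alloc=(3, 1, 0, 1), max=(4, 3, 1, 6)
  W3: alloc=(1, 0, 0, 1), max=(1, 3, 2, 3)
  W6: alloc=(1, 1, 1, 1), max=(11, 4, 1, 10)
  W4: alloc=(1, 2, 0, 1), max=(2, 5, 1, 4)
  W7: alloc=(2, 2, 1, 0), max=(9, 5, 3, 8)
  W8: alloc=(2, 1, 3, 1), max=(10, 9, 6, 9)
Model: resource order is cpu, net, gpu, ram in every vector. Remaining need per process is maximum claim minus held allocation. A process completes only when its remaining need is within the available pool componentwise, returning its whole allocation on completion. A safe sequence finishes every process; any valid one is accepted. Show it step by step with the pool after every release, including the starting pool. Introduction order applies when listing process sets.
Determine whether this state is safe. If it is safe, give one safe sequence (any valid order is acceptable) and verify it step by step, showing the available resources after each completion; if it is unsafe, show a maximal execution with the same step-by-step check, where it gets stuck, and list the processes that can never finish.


SAFE, for example via the order W4, W3, W9, W1, W7, W8, W6.
Key observation: at W4 the run first touches a limit — (1, 3, 1, 3) against (2, 3, 2, 3), exact on a resource it actually requests.
Verifying each step:
  pool = (2, 3, 2, 3)
  W4: need (1, 3, 1, 3) fits (2, 3, 2, 3); releases (1, 2, 0, 1), pool now (3, 5, 2, 4)
  W3: need (0, 3, 2, 2) fits (3, 5, 2, 4); releases (1, 0, 0, 1), pool now (4, 5, 2, 5)
  W9: need (1, 2, 1, 5) fits (4, 5, 2, 5); releases (3, 1, 0, 1), pool now (7, 6, 2, 6)
  W1: need (6, 5, 1, 6) fits (7, 6, 2, 6); releases (0, 0, 0, 2), pool now (7, 6, 2, 8)
  W7: need (7, 3, 2, 8) fits (7, 6, 2, 8); releases (2, 2, 1, 0), pool now (9, 8, 3, 8)
  W8: need (8, 8, 3, 8) fits (9, 8, 3, 8); releases (2, 1, 3, 1), pool now (11, 9, 6, 9)
  W6: need (10, 3, 0, 9) fits (11, 9, 6, 9); releases (1, 1, 1, 1), pool now (12, 10, 7, 10)


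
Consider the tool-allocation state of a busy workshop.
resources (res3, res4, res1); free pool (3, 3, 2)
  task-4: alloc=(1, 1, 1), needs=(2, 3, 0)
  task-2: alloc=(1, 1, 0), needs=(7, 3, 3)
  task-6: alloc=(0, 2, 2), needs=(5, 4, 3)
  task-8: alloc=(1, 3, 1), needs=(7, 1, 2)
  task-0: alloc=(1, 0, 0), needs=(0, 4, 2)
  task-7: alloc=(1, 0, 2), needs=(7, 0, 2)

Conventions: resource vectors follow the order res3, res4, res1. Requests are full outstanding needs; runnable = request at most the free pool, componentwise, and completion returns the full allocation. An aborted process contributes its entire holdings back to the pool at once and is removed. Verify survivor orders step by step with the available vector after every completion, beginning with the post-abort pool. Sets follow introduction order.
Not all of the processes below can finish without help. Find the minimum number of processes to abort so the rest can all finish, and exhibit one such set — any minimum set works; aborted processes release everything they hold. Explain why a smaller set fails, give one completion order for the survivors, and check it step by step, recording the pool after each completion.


Abort task-8 and task-7.
Key observation: aborting task-8 and task-7 returns (2, 3, 3), and task-2 — hopeless before — runs at step 4 with the returned capacity in the pool.
Minimality, checking each single-abort alternative: task-4 alone leaves task-2 blocked (short on res3); task-2 alone leaves task-8 blocked (short on res3); task-6 alone leaves task-2 blocked (short on res3); task-8 alone leaves task-2 blocked (short on res3); task-0 alone leaves task-2 blocked (short on res3); task-7 alone leaves task-2 blocked (short on res3).
One survivor order: task-6, task-0, task-4, task-2. Step-by-step check (post-abort pool first):
  pool = (5, 6, 5)
  task-6: need (5, 4, 3) fits (5, 6, 5); releases (0, 2, 2), pool now (5, 8, 7)
  task-0: need (0, 4, 2) fits (5, 8, 7); releases (1, 0, 0), pool now (6, 8, 7)
  task-4: need (2, 3, 0) fits (6, 8, 7); releases (1, 1, 1), pool now (7, 9, 8)
  task-2: need (7, 3, 3) fits (7, 9, 8); releases (1, 1, 0), pool now (8, 10, 8)


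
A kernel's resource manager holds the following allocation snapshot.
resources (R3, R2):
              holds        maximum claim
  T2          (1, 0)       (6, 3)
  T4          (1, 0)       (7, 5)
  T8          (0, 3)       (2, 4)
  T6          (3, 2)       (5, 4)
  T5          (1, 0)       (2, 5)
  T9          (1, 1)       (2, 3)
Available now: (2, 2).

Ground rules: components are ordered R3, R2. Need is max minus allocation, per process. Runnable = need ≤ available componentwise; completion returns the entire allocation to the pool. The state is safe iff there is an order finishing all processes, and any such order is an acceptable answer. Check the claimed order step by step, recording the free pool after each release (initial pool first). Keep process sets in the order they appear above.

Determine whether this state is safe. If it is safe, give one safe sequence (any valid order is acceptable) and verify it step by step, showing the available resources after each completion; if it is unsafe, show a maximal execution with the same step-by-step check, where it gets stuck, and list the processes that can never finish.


SAFE. One safe sequence: T8, T6, T2, T5, T4, T9.
Key observation: at T8 the run first touches a limit — (2, 1) against (2, 2), exact on a resource it actually requests.
Step-by-step check:
  pool = (2, 2)
  T8 needs (2, 1) <= (2, 2) -> finishes; pool += (0, 3) = (2, 5)
  T6 needs (2, 2) <= (2, 5) -> finishes; pool += (3, 2) = (5, 7)
  T2 needs (5, 3) <= (5, 7) -> finishes; pool += (1, 0) = (6, 7)
  T5 needs (1, 5) <= (6, 7) -> finishes; pool += (1, 0) = (7, 7)
  T4 needs (6, 5) <= (7, 7) -> finishes; pool += (1, 0) = (8, 7)
  T9 needs (1, 2) <= (8, 7) -> finishes; pool += (1, 1) = (9, 8)


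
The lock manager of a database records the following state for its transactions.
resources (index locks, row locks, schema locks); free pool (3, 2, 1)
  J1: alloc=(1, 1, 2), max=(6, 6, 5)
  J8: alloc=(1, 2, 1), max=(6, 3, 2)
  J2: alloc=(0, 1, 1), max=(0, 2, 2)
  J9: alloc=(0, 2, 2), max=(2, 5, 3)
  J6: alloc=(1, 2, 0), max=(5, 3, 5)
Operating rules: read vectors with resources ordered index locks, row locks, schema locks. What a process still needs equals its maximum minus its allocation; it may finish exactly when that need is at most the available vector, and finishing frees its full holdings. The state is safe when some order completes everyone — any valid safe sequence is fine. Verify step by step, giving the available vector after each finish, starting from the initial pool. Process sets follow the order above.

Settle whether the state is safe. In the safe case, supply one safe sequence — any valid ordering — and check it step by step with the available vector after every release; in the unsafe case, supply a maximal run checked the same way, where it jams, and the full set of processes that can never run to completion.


The state is UNSAFE.
Key observation: even finishing J2, J9 leaves just (3, 5, 4) free — too little index locks for any of the remaining processes.
The run J2, J9 cannot be extended any further. Check, step by step:
  pool = (3, 2, 1)
  J2 needs (0, 1, 1) <= (3, 2, 1) -> finishes; pool += (0, 1, 1) = (3, 3, 2)
  J9 needs (2, 3, 1) <= (3, 3, 2) -> finishes; pool += (0, 2, 2) = (3, 5, 4)
  J1 cannot run: need (5, 5, 3) vs free (3, 5, 4) (insufficient index locks)
  J8 cannot run: need (5, 1, 1) vs free (3, 5, 4) (insufficient index locks)
  J6 cannot run: need (4, 1, 5) vs free (3, 5, 4) (insufficient index locks and schema locks)
Processes that can never finish: J1, J8 and J6.


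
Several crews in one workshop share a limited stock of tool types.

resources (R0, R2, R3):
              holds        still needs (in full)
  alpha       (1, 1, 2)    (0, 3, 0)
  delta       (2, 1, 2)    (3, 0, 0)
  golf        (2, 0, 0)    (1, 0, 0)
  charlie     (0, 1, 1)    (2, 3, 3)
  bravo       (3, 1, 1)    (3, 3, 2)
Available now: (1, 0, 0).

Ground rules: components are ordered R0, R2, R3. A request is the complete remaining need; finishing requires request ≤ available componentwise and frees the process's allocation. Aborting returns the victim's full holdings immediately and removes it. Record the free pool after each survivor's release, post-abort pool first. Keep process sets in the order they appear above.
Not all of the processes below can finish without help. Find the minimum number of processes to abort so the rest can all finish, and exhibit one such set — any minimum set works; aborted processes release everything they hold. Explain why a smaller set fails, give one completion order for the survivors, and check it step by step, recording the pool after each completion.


Abort charlie and bravo.
Key observation: aborting charlie and bravo returns (3, 2, 2), and alpha — hopeless before — runs at step 3 with the returned capacity in the pool.
Minimality, checking each single-abort alternative: alpha alone leaves charlie blocked (short on R2); delta alone leaves alpha blocked (short on R2); golf alone leaves alpha blocked (short on R2); charlie alone leaves alpha blocked (short on R2); bravo alone leaves alpha blocked (short on R2).
Survivors finish in the order: delta, golf, alpha. Step-by-step check (pool after the aborts first):
  pool = (4, 2, 2)
  delta needs (3, 0, 0) <= (4, 2, 2) -> finishes; pool += (2, 1, 2) = (6, 3, 4)
  golf needs (1, 0, 0) <= (6, 3, 4) -> finishes; pool += (2, 0, 0) = (8, 3, 4)
  alpha needs (0, 3, 0) <= (8, 3, 4) -> finishes; pool += (1, 1, 2) = (9, 4, 6)


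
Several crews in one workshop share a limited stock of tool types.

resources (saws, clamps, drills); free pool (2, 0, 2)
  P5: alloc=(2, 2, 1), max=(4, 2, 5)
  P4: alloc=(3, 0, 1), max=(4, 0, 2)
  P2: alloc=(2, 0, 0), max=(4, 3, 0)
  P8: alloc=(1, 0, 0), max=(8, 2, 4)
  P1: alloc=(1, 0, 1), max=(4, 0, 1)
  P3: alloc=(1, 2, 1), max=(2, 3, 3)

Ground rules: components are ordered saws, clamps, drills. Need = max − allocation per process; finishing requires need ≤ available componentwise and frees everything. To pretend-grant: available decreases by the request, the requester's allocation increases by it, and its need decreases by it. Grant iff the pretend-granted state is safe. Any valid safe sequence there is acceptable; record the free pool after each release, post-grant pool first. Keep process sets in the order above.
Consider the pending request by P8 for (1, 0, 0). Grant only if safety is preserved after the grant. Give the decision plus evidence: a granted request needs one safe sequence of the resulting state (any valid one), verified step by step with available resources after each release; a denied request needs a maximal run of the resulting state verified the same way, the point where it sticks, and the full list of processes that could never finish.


GRANT — the state after the grant stays safe, e.g. via P4, P1, P5, P3, P8, P2.
Key observation: granting shrinks the pool to (1, 0, 2), yet P4 still fits and the chain goes through.
Check on the post-grant state, step by step:
  pool = (1, 0, 2)
  P4 needs (1, 0, 1) <= (1, 0, 2) -> finishes; pool += (3, 0, 1) = (4, 0, 3)
  P1 needs (3, 0, 0) <= (4, 0, 3) -> finishes; pool += (1, 0, 1) = (5, 0, 4)
  P5 needs (2, 0, 4) <= (5, 0, 4) -> finishes; pool += (2, 2, 1) = (7, 2, 5)
  P3 needs (1, 1, 2) <= (7, 2, 5) -> finishes; pool += (1, 2, 1) = (8, 4, 6)
  P8 needs (6, 2, 4) <= (8, 4, 6) -> finishes; pool += (2, 0, 0) = (10, 4, 6)
  P2 needs (2, 3, 0) <= (10, 4, 6) -> finishes; pool += (2, 0, 0) = (12, 4, 6)


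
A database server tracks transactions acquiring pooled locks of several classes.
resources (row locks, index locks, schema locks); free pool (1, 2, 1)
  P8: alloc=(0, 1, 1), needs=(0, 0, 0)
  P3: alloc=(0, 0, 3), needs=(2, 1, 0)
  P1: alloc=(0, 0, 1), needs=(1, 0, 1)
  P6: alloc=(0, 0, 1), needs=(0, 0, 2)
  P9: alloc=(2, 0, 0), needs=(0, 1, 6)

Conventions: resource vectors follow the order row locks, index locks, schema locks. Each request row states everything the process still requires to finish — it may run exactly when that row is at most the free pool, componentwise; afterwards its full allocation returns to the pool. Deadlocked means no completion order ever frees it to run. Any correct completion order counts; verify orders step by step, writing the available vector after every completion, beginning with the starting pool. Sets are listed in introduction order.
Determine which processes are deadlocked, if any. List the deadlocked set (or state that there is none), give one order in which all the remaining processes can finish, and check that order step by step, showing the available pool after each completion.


Deadlocked: P3 and P9.
Key observation: after P8, P1, P6 the pool peaks at (1, 3, 4), and each blocked process is short somewhere: P3 on row locks; P9 on schema locks.
A valid finishing order for the others: P8, P1, P6. Walking it through:
  pool = (1, 2, 1)
  P8: need (0, 0, 0) fits (1, 2, 1); releases (0, 1, 1), pool now (1, 3, 2)
  P1: need (1, 0, 1) fits (1, 3, 2); releases (0, 0, 1), pool now (1, 3, 3)
  P6: need (0, 0, 2) fits (1, 3, 3); releases (0, 0, 1), pool now (1, 3, 4)
None of the blocked processes ever fits:
  P3 still needs (2, 1, 0) but only (1, 3, 4) is free — short on row locks
  P9 still needs (0, 1, 6) but only (1, 3, 4) is free — short on schema locks


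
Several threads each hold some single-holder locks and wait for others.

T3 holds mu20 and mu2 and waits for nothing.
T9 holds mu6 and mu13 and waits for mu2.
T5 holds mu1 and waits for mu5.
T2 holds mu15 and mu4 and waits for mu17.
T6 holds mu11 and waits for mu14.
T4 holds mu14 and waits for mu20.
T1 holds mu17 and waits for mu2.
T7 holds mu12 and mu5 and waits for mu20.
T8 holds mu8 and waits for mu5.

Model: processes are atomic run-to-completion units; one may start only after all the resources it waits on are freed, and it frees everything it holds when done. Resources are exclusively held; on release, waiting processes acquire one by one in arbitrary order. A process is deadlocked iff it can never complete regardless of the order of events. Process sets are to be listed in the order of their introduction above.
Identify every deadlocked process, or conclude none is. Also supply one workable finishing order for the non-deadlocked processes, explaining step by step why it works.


Nothing here is deadlocked.
Key observation: there is no circular wait here — follow any chain and it reaches a process that is free to run now.
One completion order for the rest: T3, T7, T1, T2, T9, T8, T4, T6, T5.
Walking it through:
  run T3 (it waits on nothing); releases mu20 and mu2
  run T7 (all its waits — mu20 — are resolved); releases mu12 and mu5
  run T1 (all its waits — mu2 — are resolved); releases mu17
  run T2 (all its waits — mu17 — are resolved); releases mu15 and mu4
  run T9 (all its waits — mu2 — are resolved); releases mu6 and mu13
  run T8 (all its waits — mu5 — are resolved); releases mu8
  run T4 (all its waits — mu20 — are resolved); releases mu14
  run T6 (all its waits — mu14 — are resolved); releases mu11
  run T5 (all its waits — mu5 — are resolved); releases mu1


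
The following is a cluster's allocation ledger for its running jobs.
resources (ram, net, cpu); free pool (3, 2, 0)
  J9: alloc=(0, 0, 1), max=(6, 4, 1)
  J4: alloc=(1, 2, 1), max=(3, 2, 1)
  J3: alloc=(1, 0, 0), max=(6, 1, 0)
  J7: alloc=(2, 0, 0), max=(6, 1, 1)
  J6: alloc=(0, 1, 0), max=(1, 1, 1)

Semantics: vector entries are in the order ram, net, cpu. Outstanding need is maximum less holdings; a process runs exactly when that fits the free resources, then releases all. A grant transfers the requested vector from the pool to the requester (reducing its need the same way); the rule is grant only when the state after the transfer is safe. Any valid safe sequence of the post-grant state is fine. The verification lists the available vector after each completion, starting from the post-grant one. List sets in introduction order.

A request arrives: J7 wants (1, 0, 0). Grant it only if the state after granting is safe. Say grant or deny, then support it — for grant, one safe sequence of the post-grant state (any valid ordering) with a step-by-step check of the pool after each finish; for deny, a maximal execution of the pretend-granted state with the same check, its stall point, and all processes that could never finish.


GRANT: granting preserves safety; a valid post-grant sequence is J4, J7, J6, J3, J9.
Key observation: with (2, 2, 0) left after the transfer, J4 can run at once — the state stays safe.
Check on the post-grant state, step by step:
  pool = (2, 2, 0)
  run J4 (needs (2, 0, 0), free (2, 2, 0)); after release of (1, 2, 1) the pool is (3, 4, 1)
  run J7 (needs (3, 1, 1), free (3, 4, 1)); after release of (3, 0, 0) the pool is (6, 4, 1)
  run J6 (needs (1, 0, 1), free (6, 4, 1)); after release of (0, 1, 0) the pool is (6, 5, 1)
  run J3 (needs (5, 1, 0), free (6, 5, 1)); after release of (1, 0, 0) the pool is (7, 5, 1)
  run J9 (needs (6, 4, 0), free (7, 5, 1)); after release of (0, 0, 1) the pool is (7, 5, 2)


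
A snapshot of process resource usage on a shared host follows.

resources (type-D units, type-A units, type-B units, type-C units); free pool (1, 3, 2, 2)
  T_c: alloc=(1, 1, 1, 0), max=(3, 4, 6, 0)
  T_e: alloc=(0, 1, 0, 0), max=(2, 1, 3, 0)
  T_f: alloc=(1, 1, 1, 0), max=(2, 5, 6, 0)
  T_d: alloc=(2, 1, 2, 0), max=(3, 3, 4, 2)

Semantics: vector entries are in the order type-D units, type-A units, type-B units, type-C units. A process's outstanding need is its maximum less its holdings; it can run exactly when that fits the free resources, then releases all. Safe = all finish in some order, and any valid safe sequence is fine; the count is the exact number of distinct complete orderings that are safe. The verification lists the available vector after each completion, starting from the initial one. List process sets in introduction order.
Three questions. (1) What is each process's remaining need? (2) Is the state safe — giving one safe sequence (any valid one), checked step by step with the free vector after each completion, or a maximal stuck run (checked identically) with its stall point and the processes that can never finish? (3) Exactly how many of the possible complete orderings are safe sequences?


(1) Remaining need (order type-D units, type-A units, type-B units, type-C units):
  T_c: (2, 3, 5, 0)
  T_e: (2, 0, 3, 0)
  T_f: (1, 4, 5, 0)
  T_d: (1, 2, 2, 2)
(2) UNSAFE.
Key observation: no order helps: past T_d, T_e, the free pool tops out at (3, 5, 4, 2), below what each blocked process needs in type-B units.
The run T_d, T_e cannot be extended any further. Check, step by step:
  pool = (1, 3, 2, 2)
  T_d needs (1, 2, 2, 2) <= (1, 3, 2, 2) -> finishes; pool += (2, 1, 2, 0) = (3, 4, 4, 2)
  T_e needs (2, 0, 3, 0) <= (3, 4, 4, 2) -> finishes; pool += (0, 1, 0, 0) = (3, 5, 4, 2)
  T_c cannot run: need (2, 3, 5, 0) vs free (3, 5, 4, 2) (insufficient type-B units)
  T_f cannot run: need (1, 4, 5, 0) vs free (3, 5, 4, 2) (insufficient type-B units)
Never able to finish: T_c and T_f.
(3) Exactly 0 of the possible complete orderings are safe sequences.


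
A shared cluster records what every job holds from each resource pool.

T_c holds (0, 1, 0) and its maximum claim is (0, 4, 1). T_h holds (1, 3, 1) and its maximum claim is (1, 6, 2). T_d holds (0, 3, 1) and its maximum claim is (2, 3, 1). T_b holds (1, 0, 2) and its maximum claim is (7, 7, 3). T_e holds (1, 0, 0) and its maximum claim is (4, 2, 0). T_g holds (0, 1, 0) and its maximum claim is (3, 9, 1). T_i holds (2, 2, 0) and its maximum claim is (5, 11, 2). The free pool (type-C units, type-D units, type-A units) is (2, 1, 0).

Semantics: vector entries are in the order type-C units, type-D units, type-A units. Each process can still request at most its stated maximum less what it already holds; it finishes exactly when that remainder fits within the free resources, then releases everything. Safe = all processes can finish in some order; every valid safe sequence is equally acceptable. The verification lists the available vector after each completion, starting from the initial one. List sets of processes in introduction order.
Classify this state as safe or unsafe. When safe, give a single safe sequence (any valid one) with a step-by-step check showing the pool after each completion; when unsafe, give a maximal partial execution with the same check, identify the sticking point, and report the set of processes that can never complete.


SAFE. One safe sequence: T_d, T_c, T_h, T_g, T_i, T_e, T_b.
Key observation: the first exact fit in this order is T_d — it needs (2, 0, 0) with (2, 1, 0) free, meeting a requested resource to the last unit.
Check, step by step:
  pool = (2, 1, 0)
  run T_d (needs (2, 0, 0), free (2, 1, 0)); after release of (0, 3, 1) the pool is (2, 4, 1)
  run T_c (needs (0, 3, 1), free (2, 4, 1)); after release of (0, 1, 0) the pool is (2, 5, 1)
  run T_h (needs (0, 3, 1), free (2, 5, 1)); after release of (1, 3, 1) the pool is (3, 8, 2)
  run T_g (needs (3, 8, 1), free (3, 8, 2)); after release of (0, 1, 0) the pool is (3, 9, 2)
  run T_i (needs (3, 9, 2), free (3, 9, 2)); after release of (2, 2, 0) the pool is (5, 11, 2)
  run T_e (needs (3, 2, 0), free (5, 11, 2)); after release of (1, 0, 0) the pool is (6, 11, 2)
  run T_b (needs (6, 7, 1), free (6, 11, 2)); after release of (1, 0, 2) the pool is (7, 11, 4)


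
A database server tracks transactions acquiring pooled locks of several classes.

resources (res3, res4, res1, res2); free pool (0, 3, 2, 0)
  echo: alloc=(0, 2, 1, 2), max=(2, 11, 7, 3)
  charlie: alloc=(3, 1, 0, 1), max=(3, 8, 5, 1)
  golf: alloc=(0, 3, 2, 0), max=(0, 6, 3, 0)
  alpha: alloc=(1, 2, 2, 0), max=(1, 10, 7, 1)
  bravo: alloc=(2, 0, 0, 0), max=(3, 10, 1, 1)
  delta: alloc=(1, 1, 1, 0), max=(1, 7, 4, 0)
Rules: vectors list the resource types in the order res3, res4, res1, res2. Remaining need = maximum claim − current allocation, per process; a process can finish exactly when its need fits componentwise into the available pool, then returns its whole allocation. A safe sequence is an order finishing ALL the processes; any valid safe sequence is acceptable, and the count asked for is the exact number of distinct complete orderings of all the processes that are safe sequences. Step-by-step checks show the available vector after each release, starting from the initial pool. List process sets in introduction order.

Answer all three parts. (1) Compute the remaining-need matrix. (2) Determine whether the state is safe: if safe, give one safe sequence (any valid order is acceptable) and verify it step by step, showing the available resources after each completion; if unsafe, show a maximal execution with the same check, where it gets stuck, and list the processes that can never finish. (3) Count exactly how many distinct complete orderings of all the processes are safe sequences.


(1) Remaining need (order res3, res4, res1, res2):
  echo: (2, 9, 6, 1)
  charlie: (0, 7, 5, 0)
  golf: (0, 3, 1, 0)
  alpha: (0, 8, 5, 1)
  bravo: (1, 10, 1, 1)
  delta: (0, 6, 3, 0)
(2) SAFE — a valid safe sequence is golf, delta, charlie, alpha, echo, bravo.
Key observation: golf is the earliest step where a requested resource binds exactly: need (0, 3, 1, 0), pool (0, 3, 2, 0) at its turn.
Walking it through:
  pool = (0, 3, 2, 0)
  golf: need (0, 3, 1, 0) fits (0, 3, 2, 0); releases (0, 3, 2, 0), pool now (0, 6, 4, 0)
  delta: need (0, 6, 3, 0) fits (0, 6, 4, 0); releases (1, 1, 1, 0), pool now (1, 7, 5, 0)
  charlie: need (0, 7, 5, 0) fits (1, 7, 5, 0); releases (3, 1, 0, 1), pool now (4, 8, 5, 1)
  alpha: need (0, 8, 5, 1) fits (4, 8, 5, 1); releases (1, 2, 2, 0), pool now (5, 10, 7, 1)
  echo: need (2, 9, 6, 1) fits (5, 10, 7, 1); releases (0, 2, 1, 2), pool now (5, 12, 8, 3)
  bravo: need (1, 10, 1, 1) fits (5, 12, 8, 3); releases (2, 0, 0, 0), pool now (7, 12, 8, 3)
(3) The exact count: 2 of the possible complete orderings are safe sequences.


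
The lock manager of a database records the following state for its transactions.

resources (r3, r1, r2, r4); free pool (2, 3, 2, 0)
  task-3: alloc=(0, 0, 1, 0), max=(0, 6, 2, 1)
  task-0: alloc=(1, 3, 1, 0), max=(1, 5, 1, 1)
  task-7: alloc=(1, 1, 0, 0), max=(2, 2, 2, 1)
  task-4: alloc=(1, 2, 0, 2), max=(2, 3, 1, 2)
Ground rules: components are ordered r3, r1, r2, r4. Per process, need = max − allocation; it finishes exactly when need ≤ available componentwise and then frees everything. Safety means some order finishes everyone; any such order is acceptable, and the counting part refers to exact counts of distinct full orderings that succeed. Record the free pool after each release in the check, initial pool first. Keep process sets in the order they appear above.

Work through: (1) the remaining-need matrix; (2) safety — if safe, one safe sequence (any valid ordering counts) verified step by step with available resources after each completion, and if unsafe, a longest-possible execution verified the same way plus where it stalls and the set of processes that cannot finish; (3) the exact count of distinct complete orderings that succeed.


(1) Need matrix, components ordered r3, r1, r2, r4:
  task-3: (0, 6, 1, 1)
  task-0: (0, 2, 0, 1)
  task-7: (1, 1, 2, 1)
  task-4: (1, 1, 1, 0)
(2) The state is SAFE; one workable sequence: task-4, task-7, task-3, task-0.
Key observation: the order's first zero-slack moment is task-7 ((1, 1, 2, 1) needed, (3, 5, 2, 2) free — a requested resource with nothing to spare).
Walking it through:
  pool = (2, 3, 2, 0)
  run task-4 (needs (1, 1, 1, 0), free (2, 3, 2, 0)); after release of (1, 2, 0, 2) the pool is (3, 5, 2, 2)
  run task-7 (needs (1, 1, 2, 1), free (3, 5, 2, 2)); after release of (1, 1, 0, 0) the pool is (4, 6, 2, 2)
  run task-3 (needs (0, 6, 1, 1), free (4, 6, 2, 2)); after release of (0, 0, 1, 0) the pool is (4, 6, 3, 2)
  run task-0 (needs (0, 2, 0, 1), free (4, 6, 3, 2)); after release of (1, 3, 1, 0) the pool is (5, 9, 4, 2)
(3) The exact count: 4 of the possible complete orderings are safe sequences.


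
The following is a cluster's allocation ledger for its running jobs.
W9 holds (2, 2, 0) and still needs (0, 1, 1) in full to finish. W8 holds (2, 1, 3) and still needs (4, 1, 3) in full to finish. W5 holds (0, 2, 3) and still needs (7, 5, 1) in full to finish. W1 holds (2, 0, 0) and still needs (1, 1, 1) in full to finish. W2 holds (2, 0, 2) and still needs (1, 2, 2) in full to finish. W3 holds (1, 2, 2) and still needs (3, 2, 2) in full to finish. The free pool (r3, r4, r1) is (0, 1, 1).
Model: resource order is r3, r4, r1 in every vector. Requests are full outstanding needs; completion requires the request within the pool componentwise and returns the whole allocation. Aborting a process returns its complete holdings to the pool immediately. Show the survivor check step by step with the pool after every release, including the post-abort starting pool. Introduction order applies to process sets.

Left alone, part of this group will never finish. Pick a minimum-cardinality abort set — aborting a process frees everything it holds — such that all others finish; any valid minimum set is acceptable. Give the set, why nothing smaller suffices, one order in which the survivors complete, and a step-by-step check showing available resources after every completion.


Minimum abort set: W8.
Key observation: aborting W8 returns (2, 1, 3), and W2 — hopeless before — runs at step 2 with the returned capacity in the pool.
Why nothing smaller works: aborting no one leaves the state deadlocked as given.
One survivor order: W9, W2, W1, W3, W5. Walking it through (post-abort pool first):
  pool = (2, 2, 4)
  run W9 (needs (0, 1, 1), free (2, 2, 4)); after release of (2, 2, 0) the pool is (4, 4, 4)
  run W2 (needs (1, 2, 2), free (4, 4, 4)); after release of (2, 0, 2) the pool is (6, 4, 6)
  run W1 (needs (1, 1, 1), free (6, 4, 6)); after release of (2, 0, 0) the pool is (8, 4, 6)
  run W3 (needs (3, 2, 2), free (8, 4, 6)); after release of (1, 2, 2) the pool is (9, 6, 8)
  run W5 (needs (7, 5, 1), free (9, 6, 8)); after release of (0, 2, 3) the pool is (9, 8, 11)


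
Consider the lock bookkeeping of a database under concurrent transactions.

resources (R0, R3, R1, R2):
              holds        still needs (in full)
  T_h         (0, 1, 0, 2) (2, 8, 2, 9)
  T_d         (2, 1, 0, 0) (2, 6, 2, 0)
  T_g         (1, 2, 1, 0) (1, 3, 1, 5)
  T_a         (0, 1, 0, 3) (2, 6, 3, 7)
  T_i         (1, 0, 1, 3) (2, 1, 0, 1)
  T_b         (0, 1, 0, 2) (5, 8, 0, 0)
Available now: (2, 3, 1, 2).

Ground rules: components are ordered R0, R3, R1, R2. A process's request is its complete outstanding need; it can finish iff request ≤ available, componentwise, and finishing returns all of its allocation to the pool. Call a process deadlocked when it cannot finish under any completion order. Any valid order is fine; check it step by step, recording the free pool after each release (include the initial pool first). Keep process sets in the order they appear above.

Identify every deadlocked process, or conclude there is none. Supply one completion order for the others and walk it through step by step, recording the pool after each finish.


The deadlocked set is T_h, T_d, T_a and T_b.
Key observation: no order helps: past T_i, T_g, the free pool tops out at (4, 5, 3, 5), below what each blocked process needs in R3.
A valid finishing order for the others: T_i, T_g. Verifying each step:
  pool = (2, 3, 1, 2)
  run T_i (needs (2, 1, 0, 1), free (2, 3, 1, 2)); after release of (1, 0, 1, 3) the pool is (3, 3, 2, 5)
  run T_g (needs (1, 3, 1, 5), free (3, 3, 2, 5)); after release of (1, 2, 1, 0) the pool is (4, 5, 3, 5)
None of the blocked processes ever fits:
  T_h still needs (2, 8, 2, 9) but only (4, 5, 3, 5) is free — short on R3 and R2
  T_d still needs (2, 6, 2, 0) but only (4, 5, 3, 5) is free — short on R3
  T_a still needs (2, 6, 3, 7) but only (4, 5, 3, 5) is free — short on R3 and R2
  T_b still needs (5, 8, 0, 0) but only (4, 5, 3, 5) is free — short on R0 and R3


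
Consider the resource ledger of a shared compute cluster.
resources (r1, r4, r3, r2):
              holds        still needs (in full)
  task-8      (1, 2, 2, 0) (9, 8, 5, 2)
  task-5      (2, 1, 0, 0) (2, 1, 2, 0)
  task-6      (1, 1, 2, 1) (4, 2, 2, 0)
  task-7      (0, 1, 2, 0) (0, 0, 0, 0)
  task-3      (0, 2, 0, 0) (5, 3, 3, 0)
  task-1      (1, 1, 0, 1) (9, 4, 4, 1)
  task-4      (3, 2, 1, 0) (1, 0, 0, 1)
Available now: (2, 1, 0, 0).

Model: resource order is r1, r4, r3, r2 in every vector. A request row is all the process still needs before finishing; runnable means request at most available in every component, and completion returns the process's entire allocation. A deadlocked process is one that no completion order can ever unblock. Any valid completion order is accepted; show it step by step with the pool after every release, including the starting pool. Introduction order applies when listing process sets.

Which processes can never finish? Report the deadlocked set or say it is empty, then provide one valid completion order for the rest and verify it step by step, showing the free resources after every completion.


Deadlocked set: task-8 and task-1.
Key observation: r1 is the bottleneck — with task-7, task-5, task-6, task-3, task-4 done the pool holds (8, 8, 5, 1), short of every remaining need.
A valid finishing order for the others: task-7, task-5, task-6, task-3, task-4. Check, step by step:
  pool = (2, 1, 0, 0)
  task-7: need (0, 0, 0, 0) fits (2, 1, 0, 0); releases (0, 1, 2, 0), pool now (2, 2, 2, 0)
  task-5: need (2, 1, 2, 0) fits (2, 2, 2, 0); releases (2, 1, 0, 0), pool now (4, 3, 2, 0)
  task-6: need (4, 2, 2, 0) fits (4, 3, 2, 0); releases (1, 1, 2, 1), pool now (5, 4, 4, 1)
  task-3: need (5, 3, 3, 0) fits (5, 4, 4, 1); releases (0, 2, 0, 0), pool now (5, 6, 4, 1)
  task-4: need (1, 0, 0, 1) fits (5, 6, 4, 1); releases (3, 2, 1, 0), pool now (8, 8, 5, 1)
None of the blocked processes ever fits:
  blocked: task-8 wants (9, 8, 5, 2), pool (8, 8, 5, 1) — not enough r1 and r2
  blocked: task-1 wants (9, 4, 4, 1), pool (8, 8, 5, 1) — not enough r1


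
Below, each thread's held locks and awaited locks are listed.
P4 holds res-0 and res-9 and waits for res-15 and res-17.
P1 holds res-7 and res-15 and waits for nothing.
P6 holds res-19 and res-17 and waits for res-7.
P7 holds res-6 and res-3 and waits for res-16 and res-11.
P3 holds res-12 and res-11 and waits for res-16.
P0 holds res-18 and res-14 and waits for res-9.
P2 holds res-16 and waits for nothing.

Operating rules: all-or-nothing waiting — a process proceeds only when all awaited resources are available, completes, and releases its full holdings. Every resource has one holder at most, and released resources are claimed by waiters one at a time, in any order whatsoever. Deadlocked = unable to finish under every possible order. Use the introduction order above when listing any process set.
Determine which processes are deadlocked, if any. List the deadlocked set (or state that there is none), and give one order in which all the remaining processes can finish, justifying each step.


The deadlocked set is empty.
Key observation: no waiting chain loops back on itself — every chain ends at a process that waits on nothing, so everyone eventually runs.
A valid finishing order for the others: P1, P2, P6, P3, P4, P0, P7.
Verifying each step:
  run P1 (it waits on nothing); releases res-7 and res-15
  run P2 (it waits on nothing); releases res-16
  P6: everything it awaited (res-7) is free; runs, freeing res-19 and res-17
  P3: everything it awaited (res-16) is free; runs, freeing res-12 and res-11
  P4: everything it awaited (res-15 and res-17) is free; runs, freeing res-0 and res-9
  P0: everything it awaited (res-9) is free; runs, freeing res-18 and res-14
  P7: everything it awaited (res-16 and res-11) is free; runs, freeing res-6 and res-3


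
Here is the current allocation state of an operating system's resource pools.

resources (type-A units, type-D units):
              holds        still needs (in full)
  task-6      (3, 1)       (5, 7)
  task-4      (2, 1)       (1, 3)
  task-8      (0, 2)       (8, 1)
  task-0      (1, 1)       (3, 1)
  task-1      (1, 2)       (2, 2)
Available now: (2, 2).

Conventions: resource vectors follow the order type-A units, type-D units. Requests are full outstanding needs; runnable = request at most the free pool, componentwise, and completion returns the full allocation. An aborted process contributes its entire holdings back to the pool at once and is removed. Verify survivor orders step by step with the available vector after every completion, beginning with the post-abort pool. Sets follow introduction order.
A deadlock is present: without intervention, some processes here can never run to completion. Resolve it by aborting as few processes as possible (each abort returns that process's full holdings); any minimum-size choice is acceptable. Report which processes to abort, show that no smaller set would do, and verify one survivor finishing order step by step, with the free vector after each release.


The answer: abort task-6.
Key observation: aborting task-6 returns (3, 1), and task-8 — hopeless before — runs at step 3 with the returned capacity in the pool.
Minimality: the empty abort set fails — the state is deadlocked as it stands.
One survivor order: task-1, task-4, task-8, task-0. Walking it through (post-abort pool first):
  pool = (5, 3)
  run task-1 (needs (2, 2), free (5, 3)); after release of (1, 2) the pool is (6, 5)
  run task-4 (needs (1, 3), free (6, 5)); after release of (2, 1) the pool is (8, 6)
  run task-8 (needs (8, 1), free (8, 6)); after release of (0, 2) the pool is (8, 8)
  run task-0 (needs (3, 1), free (8, 8)); after release of (1, 1) the pool is (9, 9)


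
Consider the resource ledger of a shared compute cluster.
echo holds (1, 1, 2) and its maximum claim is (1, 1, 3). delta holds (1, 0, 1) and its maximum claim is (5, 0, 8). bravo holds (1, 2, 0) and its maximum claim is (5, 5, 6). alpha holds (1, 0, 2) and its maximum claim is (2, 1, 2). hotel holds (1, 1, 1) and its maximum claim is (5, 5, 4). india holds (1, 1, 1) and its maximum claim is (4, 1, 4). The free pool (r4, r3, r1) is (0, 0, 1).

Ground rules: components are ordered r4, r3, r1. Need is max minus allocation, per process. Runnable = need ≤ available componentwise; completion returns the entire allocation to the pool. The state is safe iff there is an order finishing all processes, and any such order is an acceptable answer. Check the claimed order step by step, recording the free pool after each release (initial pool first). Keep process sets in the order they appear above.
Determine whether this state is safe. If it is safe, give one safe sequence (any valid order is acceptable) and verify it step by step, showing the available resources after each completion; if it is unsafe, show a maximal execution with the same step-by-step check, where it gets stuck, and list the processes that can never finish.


UNSAFE.
Key observation: after echo, alpha complete, (2, 1, 5) is the best the pool ever gets, yet each leftover process wants more r4.
Going as far as possible: echo, alpha; after that, nothing fits. Verifying each step:
  pool = (0, 0, 1)
  echo: need (0, 0, 1) fits (0, 0, 1); releases (1, 1, 2), pool now (1, 1, 3)
  alpha: need (1, 1, 0) fits (1, 1, 3); releases (1, 0, 2), pool now (2, 1, 5)
  delta cannot run: need (4, 0, 7) vs free (2, 1, 5) (insufficient r4 and r1)
  bravo cannot run: need (4, 3, 6) vs free (2, 1, 5) (insufficient r4, r3 and r1)
  hotel cannot run: need (4, 4, 3) vs free (2, 1, 5) (insufficient r4 and r3)
  india cannot run: need (3, 0, 3) vs free (2, 1, 5) (insufficient r4)
Processes that can never finish: delta, bravo, hotel and india.


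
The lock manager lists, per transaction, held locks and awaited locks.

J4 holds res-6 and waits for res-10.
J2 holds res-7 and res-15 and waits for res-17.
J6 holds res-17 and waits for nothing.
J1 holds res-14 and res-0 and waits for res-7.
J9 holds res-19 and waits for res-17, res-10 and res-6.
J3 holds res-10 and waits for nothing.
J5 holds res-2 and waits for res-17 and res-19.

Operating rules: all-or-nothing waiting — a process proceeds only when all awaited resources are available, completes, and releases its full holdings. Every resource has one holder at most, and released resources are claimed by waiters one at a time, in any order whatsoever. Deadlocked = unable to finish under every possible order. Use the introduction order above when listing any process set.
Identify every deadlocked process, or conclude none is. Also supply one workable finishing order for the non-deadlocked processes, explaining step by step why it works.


Nothing here is deadlocked.
Key observation: no waiting chain loops back on itself — every chain ends at a process that waits on nothing, so everyone eventually runs.
The rest can finish in the order J3, J6, J2, J4, J9, J5, J1.
Walking it through:
  J3 waits on nothing -> runs at once and releases res-10
  J6 waits on nothing -> runs at once and releases res-17
  J2: everything it awaited (res-17) is free; runs, freeing res-7 and res-15
  J4: everything it awaited (res-10) is free; runs, freeing res-6
  J9: everything it awaited (res-17, res-10 and res-6) is free; runs, freeing res-19
  J5: everything it awaited (res-17 and res-19) is free; runs, freeing res-2
  J1: everything it awaited (res-7) is free; runs, freeing res-14 and res-0


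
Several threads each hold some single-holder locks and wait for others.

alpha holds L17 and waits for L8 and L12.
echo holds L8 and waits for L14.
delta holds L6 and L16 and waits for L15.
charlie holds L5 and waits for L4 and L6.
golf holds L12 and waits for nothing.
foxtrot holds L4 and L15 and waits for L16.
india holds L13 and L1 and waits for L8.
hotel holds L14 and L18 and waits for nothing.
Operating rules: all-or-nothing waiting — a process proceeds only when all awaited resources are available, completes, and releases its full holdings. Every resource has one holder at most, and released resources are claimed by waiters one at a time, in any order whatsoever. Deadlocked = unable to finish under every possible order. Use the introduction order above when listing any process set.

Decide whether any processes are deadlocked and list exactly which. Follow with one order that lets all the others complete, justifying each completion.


Deadlocked set: delta, charlie and foxtrot.
Key observation: along delta -> foxtrot -> delta, each member waits on what the next one holds — a deadlock; charlie waits into the deadlock from upstream.
The rest can finish in the order golf, hotel, echo, india, alpha.
Verifying each step:
  run golf (it waits on nothing); releases L12
  run hotel (it waits on nothing); releases L14 and L18
  run echo (all its waits — L14 — are resolved); releases L8
  run india (all its waits — L8 — are resolved); releases L13 and L1
  run alpha (all its waits — L8 and L12 — are resolved); releases L17
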